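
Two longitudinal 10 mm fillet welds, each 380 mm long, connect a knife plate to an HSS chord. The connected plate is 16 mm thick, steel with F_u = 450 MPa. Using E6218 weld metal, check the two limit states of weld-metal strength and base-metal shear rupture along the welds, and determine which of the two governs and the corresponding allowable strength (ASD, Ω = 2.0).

E62XX → F_EXX = 620 MPa.
t_e = 0.707 × 10 = 7.07 mm; L = 760 mm.
Weld metal: R_n/Ω = (1/2.0) × 0.6 × 620 × 7.07 × 760 × 10⁻³ = 999.4 kN.
Base metal (shear rupture): R_n/Ω = (1/2.0) × 0.6 × 450 × 16 × 760 × 10⁻³ = 1642 kN.
Governing: weld metal.

R_n/Ω ≈ 999 kN (weld metal governs)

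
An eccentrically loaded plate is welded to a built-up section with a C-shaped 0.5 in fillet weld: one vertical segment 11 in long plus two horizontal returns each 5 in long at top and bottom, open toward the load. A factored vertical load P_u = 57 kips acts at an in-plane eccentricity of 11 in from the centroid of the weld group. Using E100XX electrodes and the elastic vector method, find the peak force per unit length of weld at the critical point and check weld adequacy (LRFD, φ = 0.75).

f_max ≈ 10.8 kip/in; adequate

E100XX → F_EXX = 100 ksi.
Total weld length L_w = 21 in. Treat welds as unit-width lines.
Centroid: x̄ = 2×5×2.5 / 21 = 1.19 in from the vertical weld.
Polar moment about centroid: J = I_x + I_y = [11³/12 + 2×5×5.5²] + [11×1.19² + 2(5³/12 + 5×1.31²)] = 467 in³.
Direct shear f_v = P/L_w = 57 / 21 = 2.714 kip/in (vertical).
Torsion M = P·e = 57 × 11 = 627 kip·in.
Critical point at (x, y) = (3.81, 5.5) from centroid. f_tx = M·y/J = 7.385 kip/in; f_ty = M·x/J = 5.115 kip/in.
Resultant f_max = √[f_tx² + (f_v + f_ty)²] = √[7.385² + (2.714 + 5.115)²] = 10.76 kip/in.
Capacity per unit length: φr_n = 0.75 × 0.6 × 100 × (0.707 × 0.5) = 15.91 kip/in.
10.76 ≤ 15.91 → adequate.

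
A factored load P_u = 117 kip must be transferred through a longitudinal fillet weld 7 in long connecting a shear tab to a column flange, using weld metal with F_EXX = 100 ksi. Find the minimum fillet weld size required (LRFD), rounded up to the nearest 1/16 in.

w = 9/16 in

Total weld length L = 7 in.
Required throat t_e = P_u / (φ × 0.6 F_EXX × L) = 117 / (0.75 × 0.6 × 100 × 7) = 0.3714 in.
Required leg w = t_e / 0.707 = 0.5254 in → use 9/16 in.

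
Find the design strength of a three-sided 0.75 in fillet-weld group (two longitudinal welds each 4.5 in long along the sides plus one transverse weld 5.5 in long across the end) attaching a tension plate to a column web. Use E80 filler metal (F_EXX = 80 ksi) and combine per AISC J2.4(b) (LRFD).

t_e = 0.707 × 0.75 = 0.5302 in.
R_nwl = 0.6 × 80 × 0.5302 × 9 = 229.1 kips (longitudinal, 2 welds).
R_nwt = 0.6 × 80 × 0.5302 × 5.5 = 140 kips (transverse, base value).
(i) R_nwl + R_nwt = 369.1 kips; (ii) 0.85 R_nwl + 1.5 R_nwt = 404.7 kips.
R_n = max = 404.7 kips [governs: (ii)]; φR_n = 303.5 kips.

φR_n ≈ 304 kips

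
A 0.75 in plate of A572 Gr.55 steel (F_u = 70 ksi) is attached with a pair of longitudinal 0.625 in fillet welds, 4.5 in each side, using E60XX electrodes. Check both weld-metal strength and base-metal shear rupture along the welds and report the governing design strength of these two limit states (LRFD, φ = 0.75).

E60XX → F_EXX = 60 ksi.
t_e = 0.707 × 0.625 = 0.4419 in; L = 9 in.
Weld metal: φR_n = 0.75 × 0.6 × 60 × 0.4419 × 9 = 107.4 kip.
Base metal (shear rupture): φR_n = 0.75 × 0.6 × 70 × 0.75 × 9 = 212.6 kip.
Governing: weld metal.

φR_n ≈ 107 kip (weld metal governs)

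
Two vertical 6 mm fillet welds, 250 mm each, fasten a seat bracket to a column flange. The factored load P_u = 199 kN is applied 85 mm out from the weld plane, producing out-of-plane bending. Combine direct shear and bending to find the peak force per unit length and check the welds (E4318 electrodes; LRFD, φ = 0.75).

f_max ≈ 904 N/mm; NOT adequate

E43XX → F_EXX = 430 MPa.
L_w = 2 × 250 = 500 mm; section modulus (unit throat) S = 2 × L²/6 = 20830 mm².
Direct shear f_v = P/L_w = 199×10³/500 = 398 N/mm.
Moment M = P × e = 199×10³ × 85 = 16915000 N·mm; bending f_b = M/S = 811.9 N/mm.
f_max = √(f_v² + f_b²) = √(398² + 811.9²) = 904.2 N/mm.
φr_n = 0.75 × 0.6 × 430 × (0.707 × 6) = 820.8 N/mm → NOT adequate.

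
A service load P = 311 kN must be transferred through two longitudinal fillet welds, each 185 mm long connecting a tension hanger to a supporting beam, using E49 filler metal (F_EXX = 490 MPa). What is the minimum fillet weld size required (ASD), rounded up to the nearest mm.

w = 9 mm

Total weld length L = 370 mm.
Required throat t_e = P × Ω / (0.6 F_EXX × L) = 311 × 2.0 / (0.6 × 490 × 370 × 10⁻³) = 5.718 mm.
Required leg w = t_e / 0.707 = 8.088 mm → use 9 mm.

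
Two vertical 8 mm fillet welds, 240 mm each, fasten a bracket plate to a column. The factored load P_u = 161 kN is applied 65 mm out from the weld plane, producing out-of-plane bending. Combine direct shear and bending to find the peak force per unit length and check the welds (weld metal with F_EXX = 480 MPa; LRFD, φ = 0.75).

L_w = 2 × 240 = 480 mm; section modulus (unit throat) S = 2 × L²/6 = 19200 mm².
Direct shear f_v = P/L_w = 161×10³/480 = 335.4 N/mm.
Moment M = P × e = 161×10³ × 65 = 10465000 N·mm; bending f_b = M/S = 545.1 N/mm.
f_max = √(f_v² + f_b²) = √(335.4² + 545.1²) = 640 N/mm.
φr_n = 0.75 × 0.6 × 480 × (0.707 × 8) = 1222 N/mm → adequate.

f_max ≈ 640 N/mm; adequate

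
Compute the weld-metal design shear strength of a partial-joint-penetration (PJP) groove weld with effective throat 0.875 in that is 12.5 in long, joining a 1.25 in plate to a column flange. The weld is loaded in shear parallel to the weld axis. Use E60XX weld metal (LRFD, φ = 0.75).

E60XX → F_EXX = 60 ksi.
Effective throat (given) t_e = 0.875 in.
A_we = 0.875 × 12.5 = 10.94 in².
F_nw = 0.6 F_EXX = 36 ksi.
φR_n = 0.75 × 36 × 10.94 = 295.3 kips.

φR_n ≈ 295 kips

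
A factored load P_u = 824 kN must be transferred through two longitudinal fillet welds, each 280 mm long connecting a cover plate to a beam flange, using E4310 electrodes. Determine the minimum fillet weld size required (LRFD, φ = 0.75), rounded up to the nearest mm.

E43XX → F_EXX = 430 MPa.
Total weld length L = 560 mm.
Required throat t_e = P_u / (φ × 0.6 F_EXX × L) = 824 / (0.75 × 0.6 × 430 × 560 × 10⁻³) = 7.604 mm.
Required leg w = t_e / 0.707 = 10.76 mm → use 11 mm.

w = 11 mm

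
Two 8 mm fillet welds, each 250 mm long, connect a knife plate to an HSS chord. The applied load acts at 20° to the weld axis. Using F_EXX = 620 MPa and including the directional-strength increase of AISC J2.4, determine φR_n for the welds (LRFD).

t_e = 0.707 × 8 = 5.656 mm; A_we = 5.656 × 500 = 2828 mm².
Directional factor: 1.0 + 0.5 sin^1.5(20°) = 1.1.
F_nw = 0.6 × 620 × 1.1 = 409.2 MPa.
φR_n = 0.75 × 409.2 × 2828 × 10⁻³ = 867.9 kN.

φR_n ≈ 868 kN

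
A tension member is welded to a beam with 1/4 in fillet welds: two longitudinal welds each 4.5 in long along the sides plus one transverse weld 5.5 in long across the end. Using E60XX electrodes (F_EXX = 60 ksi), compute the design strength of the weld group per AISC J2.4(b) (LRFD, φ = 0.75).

t_e = 0.707 × 0.25 = 0.1767 in.
R_nwl = 0.6 × 60 × 0.1767 × 9 = 57.27 kip (longitudinal, 2 welds).
R_nwt = 0.6 × 60 × 0.1767 × 5.5 = 35 kip (transverse, base value).
(i) R_nwl + R_nwt = 92.26 kip; (ii) 0.85 R_nwl + 1.5 R_nwt = 101.2 kip.
R_n = max = 101.2 kip [governs: (ii)]; φR_n = 75.88 kip.

φR_n ≈ 75.9 kip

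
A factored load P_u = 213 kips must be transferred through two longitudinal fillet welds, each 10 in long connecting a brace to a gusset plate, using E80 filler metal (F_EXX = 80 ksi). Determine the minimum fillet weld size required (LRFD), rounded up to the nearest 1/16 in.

Total weld length L = 20 in.
Required throat t_e = P_u / (φ × 0.6 F_EXX × L) = 213 / (0.75 × 0.6 × 80 × 20) = 0.2958 in.
Required leg w = t_e / 0.707 = 0.4184 in → use 7/16 in.

w = 7/16 in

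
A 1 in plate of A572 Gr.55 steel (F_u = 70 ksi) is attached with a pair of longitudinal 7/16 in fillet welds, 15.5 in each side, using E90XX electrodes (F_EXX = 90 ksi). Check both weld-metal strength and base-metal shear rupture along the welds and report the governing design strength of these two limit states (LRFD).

t_e = 0.707 × 0.4375 = 0.3093 in; L = 31 in.
Weld metal: φR_n = 0.75 × 0.6 × 90 × 0.3093 × 31 = 388.3 kips.
Base metal (shear rupture): φR_n = 0.75 × 0.6 × 70 × 1 × 31 = 976.5 kips.
Governing: weld metal.

φR_n ≈ 388 kips (weld metal governs)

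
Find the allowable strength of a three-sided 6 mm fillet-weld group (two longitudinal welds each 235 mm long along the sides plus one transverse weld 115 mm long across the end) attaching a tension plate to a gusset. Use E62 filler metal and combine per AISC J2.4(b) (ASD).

E62XX → F_EXX = 620 MPa.
t_e = 0.707 × 6 = 4.242 mm.
R_nwl = 0.6 × 620 × 4.242 × 470 × 10⁻³ = 741.7 kN (longitudinal, 2 welds).
R_nwt = 0.6 × 620 × 4.242 × 115 × 10⁻³ = 181.5 kN (transverse, base value).
(i) R_nwl + R_nwt = 923.1 kN; (ii) 0.85 R_nwl + 1.5 R_nwt = 902.6 kN.
R_n = max = 923.1 kN [governs: (i)]; R_n/Ω = 461.6 kN.

R_n/Ω ≈ 462 kN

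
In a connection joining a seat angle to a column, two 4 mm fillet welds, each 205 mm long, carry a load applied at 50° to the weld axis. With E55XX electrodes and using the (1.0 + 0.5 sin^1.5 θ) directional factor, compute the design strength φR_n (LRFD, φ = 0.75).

E55XX → F_EXX = 550 MPa.
t_e = 0.707 × 4 = 2.828 mm; A_we = 2.828 × 410 = 1159 mm².
Directional factor: 1.0 + 0.5 sin^1.5(50°) = 1.335.
F_nw = 0.6 × 550 × 1.335 = 440.6 MPa.
φR_n = 0.75 × 440.6 × 1159 × 10⁻³ = 383.2 kN.

φR_n ≈ 383 kN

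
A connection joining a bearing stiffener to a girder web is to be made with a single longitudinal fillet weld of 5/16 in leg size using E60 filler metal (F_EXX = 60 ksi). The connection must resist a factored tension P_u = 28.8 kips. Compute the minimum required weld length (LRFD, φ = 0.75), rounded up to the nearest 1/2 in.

Throat t_e = 0.707 × 0.3125 = 0.2209 in.
φr_n = 0.75 × 0.6 × 60 × 0.2209 = 5.965 kips/in.
L_req = P_u / φr_n = 28.8 / 5.965 = 4.828 in total.
Round up → use L = 5 in.

L = 5 in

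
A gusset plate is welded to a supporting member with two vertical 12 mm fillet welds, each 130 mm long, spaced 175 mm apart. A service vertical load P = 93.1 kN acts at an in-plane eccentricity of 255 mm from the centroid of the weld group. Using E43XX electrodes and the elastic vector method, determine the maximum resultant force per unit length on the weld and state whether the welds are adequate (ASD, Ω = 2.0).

E43XX → F_EXX = 430 MPa.
Total weld length L_w = 260 mm. Treat welds as unit-width lines.
Polar moment about centroid: J = 2[d³/12 + d(b/2)²] = 2[130³/12 + 130×87.5²] = 2357000 mm³.
Direct shear f_v = P/L_w = 93.1×10³ / 260 = 358.1 N/mm (vertical).
Torsion M = P·e = 93.1×10³ × 255 = 23740000 N·mm.
Critical point at (x, y) = (87.5, 65) from centroid. f_tx = M·y/J = 654.8 N/mm; f_ty = M·x/J = 881.4 N/mm.
Resultant f_max = √[f_tx² + (f_v + f_ty)²] = √[654.8² + (358.1 + 881.4)²] = 1402 N/mm.
Capacity per unit length: r_n/Ω = (1/2.0) × 0.6 × 430 × (0.707 × 12) = 1094 N/mm.
1402 > 1094 → NOT adequate.

f_max ≈ 1400 N/mm; NOT adequate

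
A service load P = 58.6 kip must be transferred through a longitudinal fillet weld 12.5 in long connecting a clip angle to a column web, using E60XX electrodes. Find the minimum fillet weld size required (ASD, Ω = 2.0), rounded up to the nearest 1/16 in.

w = 3/8 in

E60XX → F_EXX = 60 ksi.
Total weld length L = 12.5 in.
Required throat t_e = P × Ω / (0.6 F_EXX × L) = 58.6 × 2.0 / (0.6 × 60 × 12.5) = 0.2604 in.
Required leg w = t_e / 0.707 = 0.3684 in → use 3/8 in.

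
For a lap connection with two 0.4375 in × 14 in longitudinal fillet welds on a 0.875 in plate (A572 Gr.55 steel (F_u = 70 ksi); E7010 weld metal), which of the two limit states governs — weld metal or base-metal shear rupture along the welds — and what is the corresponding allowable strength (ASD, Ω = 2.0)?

R_n/Ω ≈ 182 kip (weld metal governs)

E70XX → F_EXX = 70 ksi.
t_e = 0.707 × 0.4375 = 0.3093 in; L = 28 in.
Weld metal: R_n/Ω = (1/2.0) × 0.6 × 70 × 0.3093 × 28 = 181.9 kip.
Base metal (shear rupture): R_n/Ω = (1/2.0) × 0.6 × 70 × 0.875 × 28 = 514.5 kip.
Governing: weld metal.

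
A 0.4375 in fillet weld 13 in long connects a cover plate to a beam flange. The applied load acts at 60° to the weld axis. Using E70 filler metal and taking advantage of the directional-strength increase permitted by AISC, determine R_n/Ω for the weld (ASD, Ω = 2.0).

R_n/Ω ≈ 118 kips

E70XX → F_EXX = 70 ksi.
t_e = 0.707 × 0.4375 = 0.3093 in; A_we = 0.3093 × 13 = 4.021 in².
Directional factor: 1.0 + 0.5 sin^1.5(60°) = 1.403.
F_nw = 0.6 × 70 × 1.403 = 58.92 ksi.
R_n/Ω = (58.92 × 4.021) / 2.0 = 118.5 kips.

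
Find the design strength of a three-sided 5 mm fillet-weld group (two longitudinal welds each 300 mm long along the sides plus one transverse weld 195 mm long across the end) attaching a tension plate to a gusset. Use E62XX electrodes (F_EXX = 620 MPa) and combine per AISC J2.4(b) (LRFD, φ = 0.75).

t_e = 0.707 × 5 = 3.535 mm.
R_nwl = 0.6 × 620 × 3.535 × 600 × 10⁻³ = 789 kN (longitudinal, 2 welds).
R_nwt = 0.6 × 620 × 3.535 × 195 × 10⁻³ = 256.4 kN (transverse, base value).
(i) R_nwl + R_nwt = 1045 kN; (ii) 0.85 R_nwl + 1.5 R_nwt = 1055 kN.
R_n = max = 1055 kN [governs: (ii)]; φR_n = 791.5 kN.

φR_n ≈ 791 kN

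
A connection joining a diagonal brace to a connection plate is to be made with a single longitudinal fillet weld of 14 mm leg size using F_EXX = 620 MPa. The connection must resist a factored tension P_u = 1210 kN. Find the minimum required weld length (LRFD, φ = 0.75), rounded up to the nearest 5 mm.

L = 440 mm

Throat t_e = 0.707 × 14 = 9.898 mm.
φr_n = 0.75 × 0.6 × 620 × 9.898 × 10⁻³ = 2.762 kN/mm.
L_req = P_u / φr_n = 1210 / 2.762 = 438.2 mm total.
Round up → use L = 440 mm.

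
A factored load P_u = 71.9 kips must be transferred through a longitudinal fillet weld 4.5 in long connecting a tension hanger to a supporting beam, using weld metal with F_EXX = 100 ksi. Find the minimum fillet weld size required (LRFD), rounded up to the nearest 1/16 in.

w = 9/16 in

Total weld length L = 4.5 in.
Required throat t_e = P_u / (φ × 0.6 F_EXX × L) = 71.9 / (0.75 × 0.6 × 100 × 4.5) = 0.3551 in.
Required leg w = t_e / 0.707 = 0.5022 in → use 9/16 in.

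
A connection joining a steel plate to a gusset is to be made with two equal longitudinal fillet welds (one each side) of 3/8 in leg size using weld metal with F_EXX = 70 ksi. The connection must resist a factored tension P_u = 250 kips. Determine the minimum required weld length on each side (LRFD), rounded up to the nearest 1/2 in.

Throat t_e = 0.707 × 0.375 = 0.2651 in.
φr_n = 0.75 × 0.6 × 70 × 0.2651 = 8.351 kips/in.
L_req = P_u / φr_n = 250 / 8.351 = 29.93 in total.
Per side: 29.93 / 2 = 14.97 in.
Round up → use L = 15 in on each side.

L = 15 in on each side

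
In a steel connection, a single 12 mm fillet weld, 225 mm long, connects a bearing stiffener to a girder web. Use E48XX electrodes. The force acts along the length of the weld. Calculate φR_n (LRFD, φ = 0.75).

E48XX → F_EXX = 480 MPa.
Effective throat t_e = 0.707 × 12 = 8.484 mm.
Total length L = 225 mm; A_we = 8.484 × 225 = 1909 mm².
F_nw = 0.6 F_EXX = 0.6 × 480 = 288 MPa.
φR_n = 0.75 × 288 × 1909 × 10⁻³ = 412.3 kN.

φR_n ≈ 412 kN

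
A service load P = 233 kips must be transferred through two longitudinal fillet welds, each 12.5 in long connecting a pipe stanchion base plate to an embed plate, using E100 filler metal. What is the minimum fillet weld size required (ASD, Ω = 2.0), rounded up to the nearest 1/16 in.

w = 1/2 in

E100XX → F_EXX = 100 ksi.
Total weld length L = 25 in.
Required throat t_e = P × Ω / (0.6 F_EXX × L) = 233 × 2.0 / (0.6 × 100 × 25) = 0.3107 in.
Required leg w = t_e / 0.707 = 0.4394 in → use 1/2 in.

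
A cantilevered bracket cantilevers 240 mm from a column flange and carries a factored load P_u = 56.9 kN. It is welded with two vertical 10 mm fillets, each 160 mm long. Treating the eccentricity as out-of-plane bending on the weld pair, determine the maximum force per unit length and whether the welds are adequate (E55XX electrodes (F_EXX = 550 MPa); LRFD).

L_w = 2 × 160 = 320 mm; section modulus (unit throat) S = 2 × L²/6 = 8533 mm².
Direct shear f_v = P/L_w = 56.9×10³/320 = 177.8 N/mm.
Moment M = P × e = 56.9×10³ × 240 = 13656000 N·mm; bending f_b = M/S = 1600 N/mm.
f_max = √(f_v² + f_b²) = √(177.8² + 1600²) = 1610 N/mm.
φr_n = 0.75 × 0.6 × 550 × (0.707 × 10) = 1750 N/mm → adequate.

f_max ≈ 1610 N/mm; adequate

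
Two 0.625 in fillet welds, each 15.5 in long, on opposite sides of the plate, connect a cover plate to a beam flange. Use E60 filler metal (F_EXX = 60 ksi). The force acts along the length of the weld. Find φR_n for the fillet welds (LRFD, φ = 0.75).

φR_n ≈ 370 kip

Effective throat t_e = 0.707 × 0.625 = 0.4419 in.
Total length L = 31 in; A_we = 0.4419 × 31 = 13.7 in².
F_nw = 0.6 F_EXX = 0.6 × 60 = 36 ksi.
φR_n = 0.75 × 36 × 13.7 = 369.8 kip.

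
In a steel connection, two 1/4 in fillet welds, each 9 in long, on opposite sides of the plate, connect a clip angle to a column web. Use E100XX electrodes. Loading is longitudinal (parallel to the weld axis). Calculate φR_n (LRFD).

φR_n ≈ 143 kips

E100XX → F_EXX = 100 ksi.
Effective throat t_e = 0.707 × 0.25 = 0.1767 in.
Total length L = 18 in; A_we = 0.1767 × 18 = 3.181 in².
F_nw = 0.6 F_EXX = 0.6 × 100 = 60 ksi.
φR_n = 0.75 × 60 × 3.181 = 143.2 kips.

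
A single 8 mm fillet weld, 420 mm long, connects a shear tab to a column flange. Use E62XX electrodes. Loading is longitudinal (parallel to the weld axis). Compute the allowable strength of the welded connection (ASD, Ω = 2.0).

R_n/Ω ≈ 442 kN

E62XX → F_EXX = 620 MPa.
Effective throat t_e = 0.707 × 8 = 5.656 mm.
Total length L = 420 mm; A_we = 5.656 × 420 = 2376 mm².
F_nw = 0.6 F_EXX = 0.6 × 620 = 372 MPa.
R_n = 372 × 2376 × 10⁻³ = 883.7 kN; R_n/Ω = 883.7/2.0 = 441.8 kN.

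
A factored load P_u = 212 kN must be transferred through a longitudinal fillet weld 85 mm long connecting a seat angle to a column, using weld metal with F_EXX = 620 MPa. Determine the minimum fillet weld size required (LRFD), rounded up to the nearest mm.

w = 13 mm

Total weld length L = 85 mm.
Required throat t_e = P_u / (φ × 0.6 F_EXX × L) = 212 / (0.75 × 0.6 × 620 × 85 × 10⁻³) = 8.939 mm.
Required leg w = t_e / 0.707 = 12.64 mm → use 13 mm.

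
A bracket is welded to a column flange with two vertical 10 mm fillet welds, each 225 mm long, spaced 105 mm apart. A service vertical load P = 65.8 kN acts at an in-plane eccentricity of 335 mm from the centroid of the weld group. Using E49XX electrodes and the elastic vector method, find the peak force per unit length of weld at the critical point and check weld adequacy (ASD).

f_max ≈ 943 N/mm; adequate

E49XX → F_EXX = 490 MPa.
Total weld length L_w = 450 mm. Treat welds as unit-width lines.
Polar moment about centroid: J = 2[d³/12 + d(b/2)²] = 2[225³/12 + 225×52.5²] = 3139000 mm³.
Direct shear f_v = P/L_w = 65.8×10³ / 450 = 146.2 N/mm (vertical).
Torsion M = P·e = 65.8×10³ × 335 = 22043000 N·mm.
Critical point at (x, y) = (52.5, 112.5) from centroid. f_tx = M·y/J = 790.1 N/mm; f_ty = M·x/J = 368.7 N/mm.
Resultant f_max = √[f_tx² + (f_v + f_ty)²] = √[790.1² + (146.2 + 368.7)²] = 943.1 N/mm.
Capacity per unit length: r_n/Ω = (1/2.0) × 0.6 × 490 × (0.707 × 10) = 1039 N/mm.
943.1 ≤ 1039 → adequate.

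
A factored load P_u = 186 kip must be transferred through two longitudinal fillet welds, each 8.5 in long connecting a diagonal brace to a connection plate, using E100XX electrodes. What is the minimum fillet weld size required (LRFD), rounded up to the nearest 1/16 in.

E100XX → F_EXX = 100 ksi.
Total weld length L = 17 in.
Required throat t_e = P_u / (φ × 0.6 F_EXX × L) = 186 / (0.75 × 0.6 × 100 × 17) = 0.2431 in.
Required leg w = t_e / 0.707 = 0.3439 in → use 3/8 in.

w = 3/8 in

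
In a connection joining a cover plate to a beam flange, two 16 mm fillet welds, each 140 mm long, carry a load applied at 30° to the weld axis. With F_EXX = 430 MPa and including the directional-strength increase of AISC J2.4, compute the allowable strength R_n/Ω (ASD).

t_e = 0.707 × 16 = 11.31 mm; A_we = 11.31 × 280 = 3167 mm².
Directional factor: 1.0 + 0.5 sin^1.5(30°) = 1.177.
F_nw = 0.6 × 430 × 1.177 = 303.6 MPa.
R_n/Ω = (303.6 × 3167) / 2.0 × 10⁻³ = 480.8 kN.

R_n/Ω ≈ 481 kN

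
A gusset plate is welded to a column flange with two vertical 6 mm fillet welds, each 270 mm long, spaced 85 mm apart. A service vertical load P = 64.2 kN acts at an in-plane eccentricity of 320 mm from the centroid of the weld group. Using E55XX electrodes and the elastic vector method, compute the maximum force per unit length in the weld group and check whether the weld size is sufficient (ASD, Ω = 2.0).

f_max ≈ 728 N/mm; NOT adequate

E55XX → F_EXX = 550 MPa.
Total weld length L_w = 540 mm. Treat welds as unit-width lines.
Polar moment about centroid: J = 2[d³/12 + d(b/2)²] = 2[270³/12 + 270×42.5²] = 4256000 mm³.
Direct shear f_v = P/L_w = 64.2×10³ / 540 = 118.9 N/mm (vertical).
Torsion M = P·e = 64.2×10³ × 320 = 20544000 N·mm.
Critical point at (x, y) = (42.5, 135) from centroid. f_tx = M·y/J = 651.7 N/mm; f_ty = M·x/J = 205.2 N/mm.
Resultant f_max = √[f_tx² + (f_v + f_ty)²] = √[651.7² + (118.9 + 205.2)²] = 727.8 N/mm.
Capacity per unit length: r_n/Ω = (1/2.0) × 0.6 × 550 × (0.707 × 6) = 699.9 N/mm.
727.8 > 699.9 → NOT adequate.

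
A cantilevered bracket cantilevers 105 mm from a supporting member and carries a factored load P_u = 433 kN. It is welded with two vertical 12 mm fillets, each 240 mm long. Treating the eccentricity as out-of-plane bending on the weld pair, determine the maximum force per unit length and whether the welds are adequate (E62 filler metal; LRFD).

f_max ≈ 2530 N/mm; NOT adequate

E62XX → F_EXX = 620 MPa.
L_w = 2 × 240 = 480 mm; section modulus (unit throat) S = 2 × L²/6 = 19200 mm².
Direct shear f_v = P/L_w = 433×10³/480 = 902.1 N/mm.
Moment M = P × e = 433×10³ × 105 = 45465000 N·mm; bending f_b = M/S = 2368 N/mm.
f_max = √(f_v² + f_b²) = √(902.1² + 2368²) = 2534 N/mm.
φr_n = 0.75 × 0.6 × 620 × (0.707 × 12) = 2367 N/mm → NOT adequate.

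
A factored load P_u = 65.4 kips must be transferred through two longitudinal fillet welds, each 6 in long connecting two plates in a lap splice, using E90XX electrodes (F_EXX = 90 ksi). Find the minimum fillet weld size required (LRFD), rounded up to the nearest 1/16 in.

w = 1/4 in

Total weld length L = 12 in.
Required throat t_e = P_u / (φ × 0.6 F_EXX × L) = 65.4 / (0.75 × 0.6 × 90 × 12) = 0.1346 in.
Required leg w = t_e / 0.707 = 0.1903 in → use 1/4 in.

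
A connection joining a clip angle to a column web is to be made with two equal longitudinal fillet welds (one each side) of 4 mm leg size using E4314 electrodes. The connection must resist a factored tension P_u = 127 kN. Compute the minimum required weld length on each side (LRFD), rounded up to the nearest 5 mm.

L = 120 mm on each side

E43XX → F_EXX = 430 MPa.
Throat t_e = 0.707 × 4 = 2.828 mm.
φr_n = 0.75 × 0.6 × 430 × 2.828 × 10⁻³ = 0.5472 kN/mm.
L_req = P_u / φr_n = 127 / 0.5472 = 232.1 mm total.
Per side: 232.1 / 2 = 116 mm.
Round up → use L = 120 mm on each side.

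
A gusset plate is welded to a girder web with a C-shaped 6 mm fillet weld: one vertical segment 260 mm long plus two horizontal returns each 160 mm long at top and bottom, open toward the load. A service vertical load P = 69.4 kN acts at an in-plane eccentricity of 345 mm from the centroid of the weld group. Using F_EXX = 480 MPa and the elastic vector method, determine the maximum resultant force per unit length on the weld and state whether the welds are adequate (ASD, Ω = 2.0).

f_max ≈ 579 N/mm; adequate

Total weld length L_w = 580 mm. Treat welds as unit-width lines.
Centroid: x̄ = 2×160×80 / 580 = 44.14 mm from the vertical weld.
Polar moment about centroid: J = I_x + I_y = [260³/12 + 2×160×130²] + [260×44.14² + 2(160³/12 + 160×35.86²)] = 8473000 mm³.
Direct shear f_v = P/L_w = 69.4×10³ / 580 = 119.7 N/mm (vertical).
Torsion M = P·e = 69.4×10³ × 345 = 23943000 N·mm.
Critical point at (x, y) = (115.9, 130) from centroid. f_tx = M·y/J = 367.3 N/mm; f_ty = M·x/J = 327.4 N/mm.
Resultant f_max = √[f_tx² + (f_v + f_ty)²] = √[367.3² + (119.7 + 327.4)²] = 578.6 N/mm.
Capacity per unit length: r_n/Ω = (1/2.0) × 0.6 × 480 × (0.707 × 6) = 610.8 N/mm.
578.6 ≤ 610.8 → adequate.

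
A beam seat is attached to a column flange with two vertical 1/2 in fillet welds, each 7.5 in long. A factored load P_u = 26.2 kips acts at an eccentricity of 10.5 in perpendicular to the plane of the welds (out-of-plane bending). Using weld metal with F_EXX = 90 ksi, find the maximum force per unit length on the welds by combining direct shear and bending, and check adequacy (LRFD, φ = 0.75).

f_max ≈ 14.8 kip/in; NOT adequate

L_w = 2 × 7.5 = 15 in; section modulus (unit throat) S = 2 × L²/6 = 18.75 in².
Direct shear f_v = P/L_w = 26.2/15 = 1.747 kip/in.
Moment M = P × e = 26.2 × 10.5 = 275.1 kip·in; bending f_b = M/S = 14.67 kip/in.
f_max = √(f_v² + f_b²) = √(1.747² + 14.67²) = 14.78 kip/in.
φr_n = 0.75 × 0.6 × 90 × (0.707 × 0.5) = 14.32 kip/in → NOT adequate.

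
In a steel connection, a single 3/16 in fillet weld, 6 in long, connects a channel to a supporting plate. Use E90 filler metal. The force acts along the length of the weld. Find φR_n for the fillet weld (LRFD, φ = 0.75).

E90XX → F_EXX = 90 ksi.
Effective throat t_e = 0.707 × 0.1875 = 0.1326 in.
Total length L = 6 in; A_we = 0.1326 × 6 = 0.7954 in².
F_nw = 0.6 F_EXX = 0.6 × 90 = 54 ksi.
φR_n = 0.75 × 54 × 0.7954 = 32.21 kip.

φR_n ≈ 32.2 kip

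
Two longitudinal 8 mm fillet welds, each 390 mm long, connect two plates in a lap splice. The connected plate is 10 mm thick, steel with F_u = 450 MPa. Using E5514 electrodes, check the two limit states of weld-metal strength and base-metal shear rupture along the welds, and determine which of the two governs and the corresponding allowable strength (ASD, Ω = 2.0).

R_n/Ω ≈ 728 kN (weld metal governs)

E55XX → F_EXX = 550 MPa.
t_e = 0.707 × 8 = 5.656 mm; L = 780 mm.
Weld metal: R_n/Ω = (1/2.0) × 0.6 × 550 × 5.656 × 780 × 10⁻³ = 727.9 kN.
Base metal (shear rupture): R_n/Ω = (1/2.0) × 0.6 × 450 × 10 × 780 × 10⁻³ = 1053 kN.
Governing: weld metal.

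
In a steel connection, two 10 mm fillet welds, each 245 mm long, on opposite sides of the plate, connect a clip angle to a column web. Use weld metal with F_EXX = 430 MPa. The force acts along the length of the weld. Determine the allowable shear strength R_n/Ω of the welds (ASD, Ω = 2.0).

Effective throat t_e = 0.707 × 10 = 7.07 mm.
Total length L = 490 mm; A_we = 7.07 × 490 = 3464 mm².
F_nw = 0.6 F_EXX = 0.6 × 430 = 258 MPa.
R_n = 258 × 3464 × 10⁻³ = 893.8 kN; R_n/Ω = 893.8/2.0 = 446.9 kN.

R_n/Ω ≈ 447 kN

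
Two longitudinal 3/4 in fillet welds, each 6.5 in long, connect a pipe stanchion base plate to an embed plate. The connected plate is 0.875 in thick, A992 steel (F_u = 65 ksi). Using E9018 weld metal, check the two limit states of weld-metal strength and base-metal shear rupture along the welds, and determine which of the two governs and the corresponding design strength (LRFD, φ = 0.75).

E90XX → F_EXX = 90 ksi.
t_e = 0.707 × 0.75 = 0.5302 in; L = 13 in.
Weld metal: φR_n = 0.75 × 0.6 × 90 × 0.5302 × 13 = 279.2 kips.
Base metal (shear rupture): φR_n = 0.75 × 0.6 × 65 × 0.875 × 13 = 332.7 kips.
Governing: weld metal.

φR_n ≈ 279 kips (weld metal governs)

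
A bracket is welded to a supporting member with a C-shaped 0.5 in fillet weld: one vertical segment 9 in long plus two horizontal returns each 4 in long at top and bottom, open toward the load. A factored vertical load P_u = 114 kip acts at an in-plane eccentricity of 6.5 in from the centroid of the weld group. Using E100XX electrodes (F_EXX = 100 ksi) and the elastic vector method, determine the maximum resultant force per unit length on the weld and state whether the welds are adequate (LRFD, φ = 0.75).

Total weld length L_w = 17 in. Treat welds as unit-width lines.
Centroid: x̄ = 2×4×2 / 17 = 0.9412 in from the vertical weld.
Polar moment about centroid: J = I_x + I_y = [9³/12 + 2×4×4.5²] + [9×0.9412² + 2(4³/12 + 4×1.059²)] = 250.4 in³.
Direct shear f_v = P/L_w = 114 / 17 = 6.706 kip/in (vertical).
Torsion M = P·e = 114 × 6.5 = 741 kip·in.
Critical point at (x, y) = (3.059, 4.5) from centroid. f_tx = M·y/J = 13.32 kip/in; f_ty = M·x/J = 9.053 kip/in.
Resultant f_max = √[f_tx² + (f_v + f_ty)²] = √[13.32² + (6.706 + 9.053)²] = 20.63 kip/in.
Capacity per unit length: φr_n = 0.75 × 0.6 × 100 × (0.707 × 0.5) = 15.91 kip/in.
20.63 > 15.91 → NOT adequate.

f_max ≈ 20.6 kip/in; NOT adequate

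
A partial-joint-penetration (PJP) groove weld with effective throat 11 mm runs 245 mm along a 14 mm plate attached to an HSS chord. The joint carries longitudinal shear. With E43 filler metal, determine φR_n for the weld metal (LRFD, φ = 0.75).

φR_n ≈ 521 kN

E43XX → F_EXX = 430 MPa.
Effective throat (given) t_e = 11 mm.
A_we = 11 × 245 = 2695 mm².
F_nw = 0.6 F_EXX = 258 MPa.
φR_n = 0.75 × 258 × 2695 × 10⁻³ = 521.5 kN.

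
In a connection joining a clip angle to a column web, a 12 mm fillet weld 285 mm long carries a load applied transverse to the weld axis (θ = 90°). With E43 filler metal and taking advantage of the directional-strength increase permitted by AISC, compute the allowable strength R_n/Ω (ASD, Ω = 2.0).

E43XX → F_EXX = 430 MPa.
t_e = 0.707 × 12 = 8.484 mm; A_we = 8.484 × 285 = 2418 mm².
Directional factor: 1.0 + 0.5 sin^1.5(90°) = 1.5.
F_nw = 0.6 × 430 × 1.5 = 387 MPa.
R_n/Ω = (387 × 2418) / 2.0 × 10⁻³ = 467.9 kN.

R_n/Ω ≈ 468 kN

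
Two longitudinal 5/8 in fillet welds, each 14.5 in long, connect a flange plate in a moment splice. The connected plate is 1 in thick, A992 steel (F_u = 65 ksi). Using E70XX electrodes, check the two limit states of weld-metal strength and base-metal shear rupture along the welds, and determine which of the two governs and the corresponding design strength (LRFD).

E70XX → F_EXX = 70 ksi.
t_e = 0.707 × 0.625 = 0.4419 in; L = 29 in.
Weld metal: φR_n = 0.75 × 0.6 × 70 × 0.4419 × 29 = 403.7 kips.
Base metal (shear rupture): φR_n = 0.75 × 0.6 × 65 × 1 × 29 = 848.2 kips.
Governing: weld metal.

φR_n ≈ 404 kips (weld metal governs)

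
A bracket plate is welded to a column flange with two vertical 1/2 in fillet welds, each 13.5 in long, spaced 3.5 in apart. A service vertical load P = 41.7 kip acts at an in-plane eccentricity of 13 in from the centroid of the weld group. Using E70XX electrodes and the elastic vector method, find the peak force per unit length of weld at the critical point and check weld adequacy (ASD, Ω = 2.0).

E70XX → F_EXX = 70 ksi.
Total weld length L_w = 27 in. Treat welds as unit-width lines.
Polar moment about centroid: J = 2[d³/12 + d(b/2)²] = 2[13.5³/12 + 13.5×1.75²] = 492.8 in³.
Direct shear f_v = P/L_w = 41.7 / 27 = 1.544 kip/in (vertical).
Torsion M = P·e = 41.7 × 13 = 542.1 kip·in.
Critical point at (x, y) = (1.75, 6.75) from centroid. f_tx = M·y/J = 7.426 kip/in; f_ty = M·x/J = 1.925 kip/in.
Resultant f_max = √[f_tx² + (f_v + f_ty)²] = √[7.426² + (1.544 + 1.925)²] = 8.197 kip/in.
Capacity per unit length: r_n/Ω = (1/2.0) × 0.6 × 70 × (0.707 × 0.5) = 7.423 kip/in.
8.197 > 7.423 → NOT adequate.

f_max ≈ 8.2 kip/in; NOT adequate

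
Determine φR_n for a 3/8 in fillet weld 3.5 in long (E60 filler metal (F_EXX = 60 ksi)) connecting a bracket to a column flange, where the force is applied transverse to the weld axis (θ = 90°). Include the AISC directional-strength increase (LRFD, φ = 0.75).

φR_n ≈ 37.6 kip

t_e = 0.707 × 0.375 = 0.2651 in; A_we = 0.2651 × 3.5 = 0.9279 in².
Directional factor: 1.0 + 0.5 sin^1.5(90°) = 1.5.
F_nw = 0.6 × 60 × 1.5 = 54 ksi.
φR_n = 0.75 × 54 × 0.9279 = 37.58 kip.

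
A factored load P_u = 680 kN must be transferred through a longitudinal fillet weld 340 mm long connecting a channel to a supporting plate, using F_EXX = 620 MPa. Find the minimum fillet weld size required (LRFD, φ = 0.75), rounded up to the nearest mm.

w = 11 mm

Total weld length L = 340 mm.
Required throat t_e = P_u / (φ × 0.6 F_EXX × L) = 680 / (0.75 × 0.6 × 620 × 340 × 10⁻³) = 7.168 mm.
Required leg w = t_e / 0.707 = 10.14 mm → use 11 mm.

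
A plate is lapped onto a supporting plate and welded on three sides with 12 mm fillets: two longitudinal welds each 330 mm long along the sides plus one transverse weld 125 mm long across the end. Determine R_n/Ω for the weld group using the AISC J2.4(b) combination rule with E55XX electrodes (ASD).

E55XX → F_EXX = 550 MPa.
t_e = 0.707 × 12 = 8.484 mm.
R_nwl = 0.6 × 550 × 8.484 × 660 × 10⁻³ = 1848 kN (longitudinal, 2 welds).
R_nwt = 0.6 × 550 × 8.484 × 125 × 10⁻³ = 350 kN (transverse, base value).
(i) R_nwl + R_nwt = 2198 kN; (ii) 0.85 R_nwl + 1.5 R_nwt = 2096 kN.
R_n = max = 2198 kN [governs: (i)]; R_n/Ω = 1099 kN.

R_n/Ω ≈ 1100 kN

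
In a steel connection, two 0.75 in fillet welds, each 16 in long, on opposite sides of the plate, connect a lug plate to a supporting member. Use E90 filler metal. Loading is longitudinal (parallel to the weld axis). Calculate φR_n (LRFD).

E90XX → F_EXX = 90 ksi.
Effective throat t_e = 0.707 × 0.75 = 0.5302 in.
Total length L = 32 in; A_we = 0.5302 × 32 = 16.97 in².
F_nw = 0.6 F_EXX = 0.6 × 90 = 54 ksi.
φR_n = 0.75 × 54 × 16.97 = 687.2 kip.

φR_n ≈ 687 kip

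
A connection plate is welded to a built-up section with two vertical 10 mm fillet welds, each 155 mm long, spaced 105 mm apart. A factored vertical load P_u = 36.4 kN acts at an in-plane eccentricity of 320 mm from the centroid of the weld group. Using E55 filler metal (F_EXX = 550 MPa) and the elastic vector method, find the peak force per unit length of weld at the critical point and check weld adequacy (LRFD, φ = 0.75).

f_max ≈ 811 N/mm; adequate

Total weld length L_w = 310 mm. Treat welds as unit-width lines.
Polar moment about centroid: J = 2[d³/12 + d(b/2)²] = 2[155³/12 + 155×52.5²] = 1475000 mm³.
Direct shear f_v = P/L_w = 36.4×10³ / 310 = 117.4 N/mm (vertical).
Torsion M = P·e = 36.4×10³ × 320 = 11648000 N·mm.
Critical point at (x, y) = (52.5, 77.5) from centroid. f_tx = M·y/J = 612 N/mm; f_ty = M·x/J = 414.6 N/mm.
Resultant f_max = √[f_tx² + (f_v + f_ty)²] = √[612² + (117.4 + 414.6)²] = 810.9 N/mm.
Capacity per unit length: φr_n = 0.75 × 0.6 × 550 × (0.707 × 10) = 1750 N/mm.
810.9 ≤ 1750 → adequate.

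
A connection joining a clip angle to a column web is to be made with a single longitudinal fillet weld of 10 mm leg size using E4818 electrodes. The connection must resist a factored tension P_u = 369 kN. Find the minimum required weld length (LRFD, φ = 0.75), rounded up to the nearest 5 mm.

E48XX → F_EXX = 480 MPa.
Throat t_e = 0.707 × 10 = 7.07 mm.
φr_n = 0.75 × 0.6 × 480 × 7.07 × 10⁻³ = 1.527 kN/mm.
L_req = P_u / φr_n = 369 / 1.527 = 241.6 mm total.
Round up → use L = 245 mm.

L = 245 mm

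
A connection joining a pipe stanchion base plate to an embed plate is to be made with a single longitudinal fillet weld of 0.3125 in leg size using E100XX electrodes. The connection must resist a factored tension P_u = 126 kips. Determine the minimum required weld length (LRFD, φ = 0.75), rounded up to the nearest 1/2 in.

E100XX → F_EXX = 100 ksi.
Throat t_e = 0.707 × 0.3125 = 0.2209 in.
φr_n = 0.75 × 0.6 × 100 × 0.2209 = 9.942 kips/in.
L_req = P_u / φr_n = 126 / 9.942 = 12.67 in total.
Round up → use L = 13 in.

L = 13 in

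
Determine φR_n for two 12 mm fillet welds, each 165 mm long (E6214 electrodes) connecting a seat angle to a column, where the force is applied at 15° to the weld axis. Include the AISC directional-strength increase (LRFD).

E62XX → F_EXX = 620 MPa.
t_e = 0.707 × 12 = 8.484 mm; A_we = 8.484 × 330 = 2800 mm².
Directional factor: 1.0 + 0.5 sin^1.5(15°) = 1.066.
F_nw = 0.6 × 620 × 1.066 = 396.5 MPa.
φR_n = 0.75 × 396.5 × 2800 × 10⁻³ = 832.5 kN.

φR_n ≈ 833 kN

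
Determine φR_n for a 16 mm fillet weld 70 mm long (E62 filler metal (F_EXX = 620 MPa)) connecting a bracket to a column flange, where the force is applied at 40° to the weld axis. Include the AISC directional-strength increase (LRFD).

φR_n ≈ 278 kN

t_e = 0.707 × 16 = 11.31 mm; A_we = 11.31 × 70 = 791.8 mm².
Directional factor: 1.0 + 0.5 sin^1.5(40°) = 1.258.
F_nw = 0.6 × 620 × 1.258 = 467.9 MPa.
φR_n = 0.75 × 467.9 × 791.8 × 10⁻³ = 277.8 kN.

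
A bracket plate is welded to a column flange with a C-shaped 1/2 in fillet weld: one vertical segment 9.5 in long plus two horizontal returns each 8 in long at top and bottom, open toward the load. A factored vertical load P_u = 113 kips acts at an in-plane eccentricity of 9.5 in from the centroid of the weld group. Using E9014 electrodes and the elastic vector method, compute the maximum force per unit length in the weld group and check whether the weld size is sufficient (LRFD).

f_max ≈ 16.3 kip/in; NOT adequate

E90XX → F_EXX = 90 ksi.
Total weld length L_w = 25.5 in. Treat welds as unit-width lines.
Centroid: x̄ = 2×8×4 / 25.5 = 2.51 in from the vertical weld.
Polar moment about centroid: J = I_x + I_y = [9.5³/12 + 2×8×4.75²] + [9.5×2.51² + 2(8³/12 + 8×1.49²)] = 613.2 in³.
Direct shear f_v = P/L_w = 113 / 25.5 = 4.431 kip/in (vertical).
Torsion M = P·e = 113 × 9.5 = 1073.5 kip·in.
Critical point at (x, y) = (5.49, 4.75) from centroid. f_tx = M·y/J = 8.316 kip/in; f_ty = M·x/J = 9.612 kip/in.
Resultant f_max = √[f_tx² + (f_v + f_ty)²] = √[8.316² + (4.431 + 9.612)²] = 16.32 kip/in.
Capacity per unit length: φr_n = 0.75 × 0.6 × 90 × (0.707 × 0.5) = 14.32 kip/in.
16.32 > 14.32 → NOT adequate.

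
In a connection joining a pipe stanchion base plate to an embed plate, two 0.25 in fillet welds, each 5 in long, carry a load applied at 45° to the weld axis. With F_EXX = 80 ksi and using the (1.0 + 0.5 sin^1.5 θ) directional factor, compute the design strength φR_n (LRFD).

φR_n ≈ 82.5 kip

t_e = 0.707 × 0.25 = 0.1767 in; A_we = 0.1767 × 10 = 1.767 in².
Directional factor: 1.0 + 0.5 sin^1.5(45°) = 1.297.
F_nw = 0.6 × 80 × 1.297 = 62.27 ksi.
φR_n = 0.75 × 62.27 × 1.767 = 82.55 kip.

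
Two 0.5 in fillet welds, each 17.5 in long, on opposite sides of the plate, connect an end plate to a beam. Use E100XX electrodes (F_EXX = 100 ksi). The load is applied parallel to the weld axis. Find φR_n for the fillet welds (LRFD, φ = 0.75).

Effective throat t_e = 0.707 × 0.5 = 0.3535 in.
Total length L = 35 in; A_we = 0.3535 × 35 = 12.37 in².
F_nw = 0.6 F_EXX = 0.6 × 100 = 60 ksi.
φR_n = 0.75 × 60 × 12.37 = 556.8 kips.

φR_n ≈ 557 kips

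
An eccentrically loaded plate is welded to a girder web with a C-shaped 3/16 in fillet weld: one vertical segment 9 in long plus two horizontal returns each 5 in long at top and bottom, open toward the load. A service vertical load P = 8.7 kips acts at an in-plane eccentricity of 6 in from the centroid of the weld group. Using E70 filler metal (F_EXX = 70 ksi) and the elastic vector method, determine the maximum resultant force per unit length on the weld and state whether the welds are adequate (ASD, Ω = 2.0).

Total weld length L_w = 19 in. Treat welds as unit-width lines.
Centroid: x̄ = 2×5×2.5 / 19 = 1.316 in from the vertical weld.
Polar moment about centroid: J = I_x + I_y = [9³/12 + 2×5×4.5²] + [9×1.316² + 2(5³/12 + 5×1.184²)] = 313.7 in³.
Direct shear f_v = P/L_w = 8.7 / 19 = 0.4579 kip/in (vertical).
Torsion M = P·e = 8.7 × 6 = 52.2 kip·in.
Critical point at (x, y) = (3.684, 4.5) from centroid. f_tx = M·y/J = 0.7488 kip/in; f_ty = M·x/J = 0.6131 kip/in.
Resultant f_max = √[f_tx² + (f_v + f_ty)²] = √[0.7488² + (0.4579 + 0.6131)²] = 1.307 kip/in.
Capacity per unit length: r_n/Ω = (1/2.0) × 0.6 × 70 × (0.707 × 0.1875) = 2.784 kip/in.
1.307 ≤ 2.784 → adequate.

f_max ≈ 1.31 kip/in; adequate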